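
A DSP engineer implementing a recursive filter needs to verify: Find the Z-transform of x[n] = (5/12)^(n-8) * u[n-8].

Time-shifting property: if X(z) = Z{x[n]}, then Z{x[n-d]} = z^(-d) * X(z)
X(z) = z/(z - 5/12) for x[n] = (5/12)^n * u[n]
Z{x[n-8]} = z^(-8) * z/(z - 5/12) = z^(-7)/(z - 5/12)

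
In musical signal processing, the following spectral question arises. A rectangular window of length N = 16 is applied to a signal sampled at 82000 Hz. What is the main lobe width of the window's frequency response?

For a rectangular window of length N,
the main lobe width in frequency is 2*f_s/N.
= 2*82000/16 = 10250 Hz
This determines the minimum frequency separation for resolving two sinusoids.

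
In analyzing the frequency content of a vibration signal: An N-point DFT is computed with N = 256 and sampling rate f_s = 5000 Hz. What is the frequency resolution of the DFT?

DFT frequency resolution = f_s / N
= 5000 / 256 = 625/32 Hz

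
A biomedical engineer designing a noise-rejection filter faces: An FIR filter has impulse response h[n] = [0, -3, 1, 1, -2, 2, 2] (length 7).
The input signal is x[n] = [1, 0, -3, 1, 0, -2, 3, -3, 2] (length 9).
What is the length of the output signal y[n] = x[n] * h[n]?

For linear convolution, the output length is:
len(y) = len(x) + len(h) - 1 = 9 + 7 - 1 = 15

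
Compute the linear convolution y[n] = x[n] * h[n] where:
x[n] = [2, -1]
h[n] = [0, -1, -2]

y[n] = sum_k x[k]*h[n-k]. Output length = len(x) + len(h) - 1 = 2 + 3 - 1 = 4.
y[0] = 2*0 = 0
y[1] = -1*0 + 2*-1 = -2
y[2] = -1*-1 + 2*-2 = -3
y[3] = -1*-2 = 2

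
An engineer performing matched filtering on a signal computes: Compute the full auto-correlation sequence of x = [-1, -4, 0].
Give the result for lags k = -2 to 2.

r_xx[k] = sum_m x[m]*x[m+k], indexed from 0, for k = -2 to 2:
  r_xx[-2] = x[2]*x[0] = 0
  r_xx[-1] = x[1]*x[0] + x[2]*x[1] = 4
  r_xx[0] = x[0]*x[0] + x[1]*x[1] + x[2]*x[2] = 17
  r_xx[1] = x[0]*x[1] + x[1]*x[2] = 4
  r_xx[2] = x[0]*x[2] = 0
r_xx = [0, 4, 17, 4, 0]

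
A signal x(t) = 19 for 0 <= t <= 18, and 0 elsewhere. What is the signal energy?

Energy = integral of |x(t)|^2 dt over the signal duration
= 19^2 * 18 = 361 * 18 = 6498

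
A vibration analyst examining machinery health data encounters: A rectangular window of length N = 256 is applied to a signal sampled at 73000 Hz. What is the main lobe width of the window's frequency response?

For a rectangular window of length N,
the main lobe width in frequency is 2*f_s/N.
= 2*73000/256 = 9125/16 Hz
This determines the minimum frequency separation for resolving two sinusoids.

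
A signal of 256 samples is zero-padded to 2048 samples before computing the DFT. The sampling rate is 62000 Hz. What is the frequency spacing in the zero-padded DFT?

Original DFT: N = 256, resolution = f_s/N = 62000/256 = 3875/16 Hz
Zero-padded DFT: N = 2048, resolution = f_s/N = 62000/2048 = 3875/128 Hz
Zero-padding interpolates the spectrum (finer frequency grid)
but does NOT improve the true spectral resolution (ability to resolve close frequencies).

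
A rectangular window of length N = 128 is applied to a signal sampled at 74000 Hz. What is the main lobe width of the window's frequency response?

For a rectangular window of length N,
the main lobe width in frequency is 2*f_s/N.
= 2*74000/128 = 4625/4 Hz
This determines the minimum frequency separation for resolving two sinusoids.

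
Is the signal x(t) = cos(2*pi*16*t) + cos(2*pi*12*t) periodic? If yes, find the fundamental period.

f1 = 16 Hz, f2 = 12 Hz
Period T1 = 1/16, T2 = 1/12
Ratio T1/T2 = 12/16, which is rational.
The signal is periodic with fundamental period T = 1/GCD(16,12) = 1/4 s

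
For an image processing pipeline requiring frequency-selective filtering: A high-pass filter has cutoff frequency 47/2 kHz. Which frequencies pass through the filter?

A high-pass filter passes all frequencies above the cutoff frequency 47/2 kHz and attenuates lower frequencies.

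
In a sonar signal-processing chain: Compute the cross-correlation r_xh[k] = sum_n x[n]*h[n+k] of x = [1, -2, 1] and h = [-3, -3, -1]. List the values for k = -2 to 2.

Both sequences indexed from 0 and zero outside their support.
Lags with overlap: k = -2 to 2.
  r_xh[-2] = x[2]*h[0] = -3
  r_xh[-1] = x[1]*h[0] + x[2]*h[1] = 3
  r_xh[0] = x[0]*h[0] + x[1]*h[1] + x[2]*h[2] = 2
  r_xh[1] = x[0]*h[1] + x[1]*h[2] = -1
  r_xh[2] = x[0]*h[2] = -1
r_xh = [-3, 3, 2, -1, -1] (for k = -2, ..., 2)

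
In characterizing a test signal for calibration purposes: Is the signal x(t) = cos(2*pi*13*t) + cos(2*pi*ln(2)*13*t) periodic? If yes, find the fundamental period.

f1 = 13 Hz, f2 = 13*ln(2) Hz
Ratio f2/f1 = ln(2), which is irrational.
Since the frequency ratio is irrational, no common period exists.
The signal is not periodic.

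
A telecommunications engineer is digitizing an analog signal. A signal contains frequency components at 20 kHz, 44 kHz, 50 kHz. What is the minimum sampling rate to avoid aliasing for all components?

The highest frequency component is f_max = 50 kHz.
Nyquist rate = 2 * f_max = 2 * 50 kHz = 100 kHz.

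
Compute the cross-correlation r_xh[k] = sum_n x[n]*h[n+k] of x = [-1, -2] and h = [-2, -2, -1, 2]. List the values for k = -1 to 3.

Both sequences indexed from 0 and zero outside their support.
Lags with overlap: k = -1 to 3.
  r_xh[-1] = x[1]*h[0] = 4
  r_xh[0] = x[0]*h[0] + x[1]*h[1] = 6
  r_xh[1] = x[0]*h[1] + x[1]*h[2] = 4
  r_xh[2] = x[0]*h[2] + x[1]*h[3] = -3
  r_xh[3] = x[0]*h[3] = -2
r_xh = [4, 6, 4, -3, -2] (for k = -1, ..., 3)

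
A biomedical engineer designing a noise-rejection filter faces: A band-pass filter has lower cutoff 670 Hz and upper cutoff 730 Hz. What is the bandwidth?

Bandwidth = f_high - f_low
= 730 Hz - 670 Hz = 60 Hz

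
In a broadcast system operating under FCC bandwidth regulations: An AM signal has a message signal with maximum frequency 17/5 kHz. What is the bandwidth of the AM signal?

In AM (double-sideband), the bandwidth is twice the message frequency.
BW = 2 * f_m = 2 * 17/5 kHz = 34/5 kHz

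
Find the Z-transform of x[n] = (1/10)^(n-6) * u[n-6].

Time-shifting property: if X(z) = Z{x[n]}, then Z{x[n-d]} = z^(-d) * X(z)
X(z) = z/(z - 1/10) for x[n] = (1/10)^n * u[n]
Z{x[n-6]} = z^(-6) * z/(z - 1/10) = z^(-5)/(z - 1/10)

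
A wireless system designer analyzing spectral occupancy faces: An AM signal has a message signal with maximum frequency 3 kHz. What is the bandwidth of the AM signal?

In AM (double-sideband), the bandwidth is twice the message frequency.
BW = 2 * f_m = 2 * 3 kHz = 6 kHz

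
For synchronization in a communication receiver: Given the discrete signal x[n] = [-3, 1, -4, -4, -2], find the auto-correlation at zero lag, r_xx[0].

The auto-correlation at zero lag r_xx[0] equals the signal energy.
r_xx[0] = sum of x[n]^2 = (-3)^2 + 1^2 + (-4)^2 + (-4)^2 + (-2)^2
= 9 + 1 + 16 + 16 + 4 = 46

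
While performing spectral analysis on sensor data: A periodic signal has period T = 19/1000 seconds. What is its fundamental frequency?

The fundamental frequency is the reciprocal of the period.
f = 1/T = 1/(19/1000) = 1000/19 Hz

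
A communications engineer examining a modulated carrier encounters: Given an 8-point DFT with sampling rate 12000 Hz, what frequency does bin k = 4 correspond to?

The frequency of DFT bin k is: f_k = k * f_s / N
f_4 = 4 * 12000 / 8 = 6000 Hz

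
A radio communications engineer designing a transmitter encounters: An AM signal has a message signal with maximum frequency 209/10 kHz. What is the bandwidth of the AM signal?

In AM (double-sideband), the bandwidth is twice the message frequency.
BW = 2 * f_m = 2 * 209/10 kHz = 209/5 kHz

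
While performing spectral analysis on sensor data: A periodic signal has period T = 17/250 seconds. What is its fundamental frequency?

The fundamental frequency is the reciprocal of the period.
f = 1/T = 1/(17/250) = 250/17 Hz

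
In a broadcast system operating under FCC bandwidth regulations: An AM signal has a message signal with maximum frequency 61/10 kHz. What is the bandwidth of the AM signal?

In AM (double-sideband), the bandwidth is twice the message frequency.
BW = 2 * f_m = 2 * 61/10 kHz = 61/5 kHz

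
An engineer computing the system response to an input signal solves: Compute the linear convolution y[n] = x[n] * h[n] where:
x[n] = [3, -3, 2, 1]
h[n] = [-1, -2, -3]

y[n] = sum_k x[k]*h[n-k]. Output length = len(x) + len(h) - 1 = 4 + 3 - 1 = 6.
y[0] = 3*-1 = -3
y[1] = -3*-1 + 3*-2 = -3
y[2] = 2*-1 + -3*-2 + 3*-3 = -5
y[3] = 1*-1 + 2*-2 + -3*-3 = 4
y[4] = 1*-2 + 2*-3 = -8
y[5] = 1*-3 = -3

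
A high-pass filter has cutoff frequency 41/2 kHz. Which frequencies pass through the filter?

A high-pass filter passes all frequencies above the cutoff frequency 41/2 kHz and attenuates lower frequencies.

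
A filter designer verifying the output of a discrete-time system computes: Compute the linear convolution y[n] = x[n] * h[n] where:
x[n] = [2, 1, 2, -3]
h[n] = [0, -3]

y[n] = sum_k x[k]*h[n-k]. Output length = len(x) + len(h) - 1 = 4 + 2 - 1 = 5.
y[0] = 2*0 = 0
y[1] = 1*0 + 2*-3 = -6
y[2] = 2*0 + 1*-3 = -3
y[3] = -3*0 + 2*-3 = -6
y[4] = -3*-3 = 9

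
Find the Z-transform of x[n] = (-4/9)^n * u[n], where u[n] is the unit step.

The Z-transform of a^n * u[n] is z/(z-a) for |z| > |a|.
Here a = -4/9, so X(z) = z/(z - (-4/9)) = 9z/(9z + 4)
ROC: |z| > 4/9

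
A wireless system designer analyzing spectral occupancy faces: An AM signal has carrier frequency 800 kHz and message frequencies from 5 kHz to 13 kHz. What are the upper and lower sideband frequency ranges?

Upper sideband (USB) = fc + [fm_low, fm_high] = 800 + [5, 13] = [805, 813] kHz
Lower sideband (LSB) = fc - [fm_high, fm_low] = 800 - [13, 5] = [787, 795] kHz
Total occupied spectrum: 787 kHz to 813 kHz (plus carrier at 800 kHz)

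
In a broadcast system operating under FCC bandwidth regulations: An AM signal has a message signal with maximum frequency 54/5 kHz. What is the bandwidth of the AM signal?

In AM (double-sideband), the bandwidth is twice the message frequency.
BW = 2 * f_m = 2 * 54/5 kHz = 108/5 kHz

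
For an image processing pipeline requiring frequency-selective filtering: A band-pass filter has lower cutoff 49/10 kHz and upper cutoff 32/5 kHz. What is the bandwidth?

Bandwidth = f_high - f_low
= 32/5 kHz - 49/10 kHz = 3/2 kHz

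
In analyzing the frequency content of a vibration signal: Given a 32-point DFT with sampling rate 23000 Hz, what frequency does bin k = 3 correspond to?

The frequency of DFT bin k is: f_k = k * f_s / N
f_3 = 3 * 23000 / 32 = 8625/4 Hz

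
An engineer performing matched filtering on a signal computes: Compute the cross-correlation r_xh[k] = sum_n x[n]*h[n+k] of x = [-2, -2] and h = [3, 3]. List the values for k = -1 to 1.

Both sequences indexed from 0 and zero outside their support.
Lags with overlap: k = -1 to 1.
  r_xh[-1] = x[1]*h[0] = -6
  r_xh[0] = x[0]*h[0] + x[1]*h[1] = -12
  r_xh[1] = x[0]*h[1] = -6
r_xh = [-6, -12, -6] (for k = -1, ..., 1)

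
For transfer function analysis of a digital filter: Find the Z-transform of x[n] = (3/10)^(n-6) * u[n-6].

Time-shifting property: if X(z) = Z{x[n]}, then Z{x[n-d]} = z^(-d) * X(z)
X(z) = z/(z - 3/10) for x[n] = (3/10)^n * u[n]
Z{x[n-6]} = z^(-6) * z/(z - 3/10) = z^(-5)/(z - 3/10)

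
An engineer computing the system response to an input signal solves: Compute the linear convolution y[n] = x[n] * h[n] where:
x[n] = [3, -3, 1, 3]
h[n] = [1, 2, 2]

y[n] = sum_k x[k]*h[n-k]. Output length = len(x) + len(h) - 1 = 4 + 3 - 1 = 6.
y[0] = 3*1 = 3
y[1] = -3*1 + 3*2 = 3
y[2] = 1*1 + -3*2 + 3*2 = 1
y[3] = 3*1 + 1*2 + -3*2 = -1
y[4] = 3*2 + 1*2 = 8
y[5] = 3*2 = 6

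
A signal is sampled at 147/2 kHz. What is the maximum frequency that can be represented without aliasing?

The maximum frequency that can be represented without aliasing
is the Nyquist frequency: f_max = f_s / 2 = 147/2 kHz / 2 = 147/4 kHz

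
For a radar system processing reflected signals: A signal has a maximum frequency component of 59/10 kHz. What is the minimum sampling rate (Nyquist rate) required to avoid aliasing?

By the Nyquist-Shannon sampling theorem,
the minimum sampling rate (Nyquist rate) must be at least 2 * f_max.
Nyquist rate = 2 * 59/10 kHz = 59/5 kHz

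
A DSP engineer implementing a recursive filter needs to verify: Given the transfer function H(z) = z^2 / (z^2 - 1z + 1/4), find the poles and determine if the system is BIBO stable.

Poles are roots of the denominator: z^2 - 1z + 1/4 = 0.
Quadratic formula: z = [-(-1) +/- sqrt((-1)^2 - 4*(1/4))] / 2
Discriminant = 1 - 1 = 0; sqrt = 0.
z = (1 +/- 0) / 2 = 1/2 (repeated root).
|p1| = 1/2, |p2| = 1/2.
For BIBO stability, all poles must lie inside the unit circle (|p| < 1).
System is STABLE since both |p| < 1.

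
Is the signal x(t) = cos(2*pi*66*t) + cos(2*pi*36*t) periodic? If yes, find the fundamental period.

f1 = 66 Hz, f2 = 36 Hz
Period T1 = 1/66, T2 = 1/36
Ratio T1/T2 = 36/66, which is rational.
The signal is periodic with fundamental period T = 1/GCD(66,36) = 1/6 s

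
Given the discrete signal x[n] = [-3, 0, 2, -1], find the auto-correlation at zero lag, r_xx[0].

The auto-correlation at zero lag r_xx[0] equals the signal energy.
r_xx[0] = sum of x[n]^2 = (-3)^2 + 0^2 + 2^2 + (-1)^2
= 9 + 0 + 4 + 1 = 14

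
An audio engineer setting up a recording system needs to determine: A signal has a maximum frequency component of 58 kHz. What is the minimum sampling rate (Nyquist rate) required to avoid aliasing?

By the Nyquist-Shannon sampling theorem,
the minimum sampling rate (Nyquist rate) must be at least 2 * f_max.
Nyquist rate = 2 * 58 kHz = 116 kHz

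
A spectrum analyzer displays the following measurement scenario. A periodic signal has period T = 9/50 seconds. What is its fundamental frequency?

The fundamental frequency is the reciprocal of the period.
f = 1/T = 1/(9/50) = 50/9 Hz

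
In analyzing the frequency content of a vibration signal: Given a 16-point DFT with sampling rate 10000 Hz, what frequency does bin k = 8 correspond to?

The frequency of DFT bin k is: f_k = k * f_s / N
f_8 = 8 * 10000 / 16 = 5000 Hz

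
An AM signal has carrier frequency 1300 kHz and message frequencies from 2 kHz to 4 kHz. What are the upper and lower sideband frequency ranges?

Upper sideband (USB) = fc + [fm_low, fm_high] = 1300 + [2, 4] = [1302, 1304] kHz
Lower sideband (LSB) = fc - [fm_high, fm_low] = 1300 - [4, 2] = [1296, 1298] kHz
Total occupied spectrum: 1296 kHz to 1304 kHz (plus carrier at 1300 kHz)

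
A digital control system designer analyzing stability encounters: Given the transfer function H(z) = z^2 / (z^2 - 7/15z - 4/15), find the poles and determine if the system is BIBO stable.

Poles are roots of the denominator: z^2 - 7/15z - 4/15 = 0.
Quadratic formula: z = [-(-7/15) +/- sqrt((-7/15)^2 - 4*(-4/15))] / 2
Discriminant = 49/225 + 16/15 = 289/225; sqrt = 17/15.
z = (7/15 +/- 17/15) / 2 => z = 4/5 or z = -1/3.
|p1| = 1/3, |p2| = 4/5.
For BIBO stability, all poles must lie inside the unit circle (|p| < 1).
System is STABLE since both |p| < 1.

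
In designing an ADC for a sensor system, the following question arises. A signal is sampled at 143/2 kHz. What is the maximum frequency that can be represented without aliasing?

The maximum frequency that can be represented without aliasing
is the Nyquist frequency: f_max = f_s / 2 = 143/2 kHz / 2 = 143/4 kHz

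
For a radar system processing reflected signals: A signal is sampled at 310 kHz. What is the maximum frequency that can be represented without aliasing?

The maximum frequency that can be represented without aliasing
is the Nyquist frequency: f_max = f_s / 2 = 310 kHz / 2 = 155 kHz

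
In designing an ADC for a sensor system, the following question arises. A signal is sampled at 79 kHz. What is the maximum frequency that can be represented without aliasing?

The maximum frequency that can be represented without aliasing
is the Nyquist frequency: f_max = f_s / 2 = 79 kHz / 2 = 79/2 kHz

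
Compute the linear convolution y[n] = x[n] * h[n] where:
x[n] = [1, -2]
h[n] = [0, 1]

y[n] = sum_k x[k]*h[n-k]. Output length = len(x) + len(h) - 1 = 2 + 2 - 1 = 3.
y[0] = 1*0 = 0
y[1] = -2*0 + 1*1 = 1
y[2] = -2*1 = -2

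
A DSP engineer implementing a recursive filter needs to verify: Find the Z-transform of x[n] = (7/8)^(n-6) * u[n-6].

Time-shifting property: if X(z) = Z{x[n]}, then Z{x[n-d]} = z^(-d) * X(z)
X(z) = z/(z - 7/8) for x[n] = (7/8)^n * u[n]
Z{x[n-6]} = z^(-6) * z/(z - 7/8) = z^(-5)/(z - 7/8)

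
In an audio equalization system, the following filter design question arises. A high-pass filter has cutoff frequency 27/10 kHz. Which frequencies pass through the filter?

A high-pass filter passes all frequencies above the cutoff frequency 27/10 kHz and attenuates lower frequencies.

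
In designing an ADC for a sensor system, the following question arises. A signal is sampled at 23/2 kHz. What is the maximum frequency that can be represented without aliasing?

The maximum frequency that can be represented without aliasing
is the Nyquist frequency: f_max = f_s / 2 = 23/2 kHz / 2 = 23/4 kHz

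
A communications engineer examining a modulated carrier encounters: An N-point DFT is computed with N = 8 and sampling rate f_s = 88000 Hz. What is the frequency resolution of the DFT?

DFT frequency resolution = f_s / N
= 88000 / 8 = 11000 Hz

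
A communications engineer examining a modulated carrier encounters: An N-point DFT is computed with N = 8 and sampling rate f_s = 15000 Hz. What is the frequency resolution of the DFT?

DFT frequency resolution = f_s / N
= 15000 / 8 = 1875 Hz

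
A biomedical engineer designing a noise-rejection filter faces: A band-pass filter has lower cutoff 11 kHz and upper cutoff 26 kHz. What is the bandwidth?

Bandwidth = f_high - f_low
= 26 kHz - 11 kHz = 15 kHz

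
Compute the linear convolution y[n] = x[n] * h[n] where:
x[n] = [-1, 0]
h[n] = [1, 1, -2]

y[n] = sum_k x[k]*h[n-k]. Output length = len(x) + len(h) - 1 = 2 + 3 - 1 = 4.
y[0] = -1*1 = -1
y[1] = 0*1 + -1*1 = -1
y[2] = 0*1 + -1*-2 = 2
y[3] = 0*-2 = 0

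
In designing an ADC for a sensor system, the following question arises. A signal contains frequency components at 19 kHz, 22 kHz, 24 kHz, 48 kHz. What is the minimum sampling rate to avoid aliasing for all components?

The highest frequency component is f_max = 48 kHz.
Nyquist rate = 2 * f_max = 2 * 48 kHz = 96 kHz.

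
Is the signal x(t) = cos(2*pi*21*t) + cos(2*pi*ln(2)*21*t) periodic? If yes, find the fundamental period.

f1 = 21 Hz, f2 = 21*ln(2) Hz
Ratio f2/f1 = ln(2), which is irrational.
Since the frequency ratio is irrational, no common period exists.
The signal is not periodic.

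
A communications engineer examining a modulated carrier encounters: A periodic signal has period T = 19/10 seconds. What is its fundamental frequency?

The fundamental frequency is the reciprocal of the period.
f = 1/T = 1/(19/10) = 10/19 Hz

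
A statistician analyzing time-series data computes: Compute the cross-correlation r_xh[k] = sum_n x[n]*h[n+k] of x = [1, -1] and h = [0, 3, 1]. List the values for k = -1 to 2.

Both sequences indexed from 0 and zero outside their support.
Lags with overlap: k = -1 to 2.
  r_xh[-1] = x[1]*h[0] = 0
  r_xh[0] = x[0]*h[0] + x[1]*h[1] = -3
  r_xh[1] = x[0]*h[1] + x[1]*h[2] = 2
  r_xh[2] = x[0]*h[2] = 1
r_xh = [0, -3, 2, 1] (for k = -1, ..., 2)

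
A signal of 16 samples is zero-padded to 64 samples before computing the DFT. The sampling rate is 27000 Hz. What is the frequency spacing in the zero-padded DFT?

Original DFT: N = 16, resolution = f_s/N = 27000/16 = 3375/2 Hz
Zero-padded DFT: N = 64, resolution = f_s/N = 27000/64 = 3375/8 Hz
Zero-padding interpolates the spectrum (finer frequency grid)
but does NOT improve the true spectral resolution (ability to resolve close frequencies).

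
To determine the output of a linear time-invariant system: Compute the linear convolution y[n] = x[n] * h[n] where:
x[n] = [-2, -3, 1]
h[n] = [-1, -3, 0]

y[n] = sum_k x[k]*h[n-k]. Output length = len(x) + len(h) - 1 = 3 + 3 - 1 = 5.
y[0] = -2*-1 = 2
y[1] = -3*-1 + -2*-3 = 9
y[2] = 1*-1 + -3*-3 + -2*0 = 8
y[3] = 1*-3 + -3*0 = -3
y[4] = 1*0 = 0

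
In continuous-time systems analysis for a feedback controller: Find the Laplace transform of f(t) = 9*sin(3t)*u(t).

Standard pair: sin(wt)*u(t) <-> w/(s^2+w^2)
With w = 3: L{9*sin(3t)*u(t)} = 27/(s^2+9)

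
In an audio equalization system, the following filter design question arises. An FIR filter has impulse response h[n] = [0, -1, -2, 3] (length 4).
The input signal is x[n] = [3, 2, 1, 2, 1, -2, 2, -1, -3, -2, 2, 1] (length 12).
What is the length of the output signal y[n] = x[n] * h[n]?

For linear convolution, the output length is:
len(y) = len(x) + len(h) - 1 = 12 + 4 - 1 = 15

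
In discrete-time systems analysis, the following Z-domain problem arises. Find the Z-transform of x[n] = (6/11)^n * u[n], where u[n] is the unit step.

The Z-transform of a^n * u[n] is z/(z-a) for |z| > |a|.
Here a = 6/11, so X(z) = z/(z - (6/11)) = 11z/(11z - 6)
ROC: |z| > 6/11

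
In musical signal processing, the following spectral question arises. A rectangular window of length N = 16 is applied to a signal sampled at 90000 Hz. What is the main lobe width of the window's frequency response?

For a rectangular window of length N,
the main lobe width in frequency is 2*f_s/N.
= 2*90000/16 = 11250 Hz
This determines the minimum frequency separation for resolving two sinusoids.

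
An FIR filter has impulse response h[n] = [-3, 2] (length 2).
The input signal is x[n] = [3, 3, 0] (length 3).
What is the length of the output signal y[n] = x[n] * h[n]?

For linear convolution, the output length is:
len(y) = len(x) + len(h) - 1 = 3 + 2 - 1 = 4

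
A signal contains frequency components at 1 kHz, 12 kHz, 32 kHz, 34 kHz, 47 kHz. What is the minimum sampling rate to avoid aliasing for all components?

The highest frequency component is f_max = 47 kHz.
Nyquist rate = 2 * f_max = 2 * 47 kHz = 94 kHz.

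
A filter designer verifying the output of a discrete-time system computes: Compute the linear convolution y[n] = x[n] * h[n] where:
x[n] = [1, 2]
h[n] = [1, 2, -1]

y[n] = sum_k x[k]*h[n-k]. Output length = len(x) + len(h) - 1 = 2 + 3 - 1 = 4.
y[0] = 1*1 = 1
y[1] = 2*1 + 1*2 = 4
y[2] = 2*2 + 1*-1 = 3
y[3] = 2*-1 = -2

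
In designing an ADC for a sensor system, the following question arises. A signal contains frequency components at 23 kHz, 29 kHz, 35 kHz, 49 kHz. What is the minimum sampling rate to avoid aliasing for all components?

The highest frequency component is f_max = 49 kHz.
Nyquist rate = 2 * f_max = 2 * 49 kHz = 98 kHz.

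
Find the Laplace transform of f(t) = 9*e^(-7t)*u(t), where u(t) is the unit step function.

Standard Laplace transform pair:
e^(-at)*u(t) <-> 1/(s+a)
With a = 7: L{9*e^(-7t)*u(t)} = 9/(s+7), ROC: Re(s) > -7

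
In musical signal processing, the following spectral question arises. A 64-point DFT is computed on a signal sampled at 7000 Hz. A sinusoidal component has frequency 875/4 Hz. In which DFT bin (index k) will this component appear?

DFT frequency resolution = f_s/N = 7000/64 = 875/8 Hz
Bin index k = f_signal / resolution = 875/4 / 875/8 = 2
The signal frequency 875/4 Hz falls in DFT bin k = 2.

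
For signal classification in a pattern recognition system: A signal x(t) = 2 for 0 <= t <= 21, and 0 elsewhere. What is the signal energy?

Energy = integral of |x(t)|^2 dt over the signal duration
= 2^2 * 21 = 4 * 21 = 84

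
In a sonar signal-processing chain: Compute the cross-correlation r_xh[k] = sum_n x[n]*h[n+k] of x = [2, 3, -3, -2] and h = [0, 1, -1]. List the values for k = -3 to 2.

Both sequences indexed from 0 and zero outside their support.
Lags with overlap: k = -3 to 2.
  r_xh[-3] = x[3]*h[0] = 0
  r_xh[-2] = x[2]*h[0] + x[3]*h[1] = -2
  r_xh[-1] = x[1]*h[0] + x[2]*h[1] + x[3]*h[2] = -1
  r_xh[0] = x[0]*h[0] + x[1]*h[1] + x[2]*h[2] = 6
  r_xh[1] = x[0]*h[1] + x[1]*h[2] = -1
  r_xh[2] = x[0]*h[2] = -2
r_xh = [0, -2, -1, 6, -1, -2] (for k = -3, ..., 2)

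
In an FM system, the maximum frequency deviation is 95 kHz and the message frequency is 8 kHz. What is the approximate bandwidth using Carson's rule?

Carson's rule: BW = 2*(delta_f + f_m)
= 2*(95 + 8) kHz = 206 kHz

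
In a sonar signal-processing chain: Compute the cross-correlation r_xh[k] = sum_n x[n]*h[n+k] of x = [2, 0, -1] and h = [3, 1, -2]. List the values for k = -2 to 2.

Both sequences indexed from 0 and zero outside their support.
Lags with overlap: k = -2 to 2.
  r_xh[-2] = x[2]*h[0] = -3
  r_xh[-1] = x[1]*h[0] + x[2]*h[1] = -1
  r_xh[0] = x[0]*h[0] + x[1]*h[1] + x[2]*h[2] = 8
  r_xh[1] = x[0]*h[1] + x[1]*h[2] = 2
  r_xh[2] = x[0]*h[2] = -4
r_xh = [-3, -1, 8, 2, -4] (for k = -2, ..., 2)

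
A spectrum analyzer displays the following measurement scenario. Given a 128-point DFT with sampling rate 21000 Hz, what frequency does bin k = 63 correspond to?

The frequency of DFT bin k is: f_k = k * f_s / N
f_63 = 63 * 21000 / 128 = 165375/16 Hz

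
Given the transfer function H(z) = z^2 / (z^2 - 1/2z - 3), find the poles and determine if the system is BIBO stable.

Poles are roots of the denominator: z^2 - 1/2z - 3 = 0.
Quadratic formula: z = [-(-1/2) +/- sqrt((-1/2)^2 - 4*(-3))] / 2
Discriminant = 1/4 + 12 = 49/4; sqrt = 7/2.
z = (1/2 +/- 7/2) / 2 => z = 2 or z = -3/2.
|p1| = 3/2, |p2| = 2.
For BIBO stability, all poles must lie inside the unit circle (|p| < 1).
System is UNSTABLE since at least one |p| >= 1.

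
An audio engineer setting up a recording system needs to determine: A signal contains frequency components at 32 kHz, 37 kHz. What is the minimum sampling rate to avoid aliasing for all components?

The highest frequency component is f_max = 37 kHz.
Nyquist rate = 2 * f_max = 2 * 37 kHz = 74 kHz.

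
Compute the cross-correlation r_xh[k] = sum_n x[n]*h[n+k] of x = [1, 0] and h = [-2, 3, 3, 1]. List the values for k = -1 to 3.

Both sequences indexed from 0 and zero outside their support.
Lags with overlap: k = -1 to 3.
  r_xh[-1] = x[1]*h[0] = 0
  r_xh[0] = x[0]*h[0] + x[1]*h[1] = -2
  r_xh[1] = x[0]*h[1] + x[1]*h[2] = 3
  r_xh[2] = x[0]*h[2] + x[1]*h[3] = 3
  r_xh[3] = x[0]*h[3] = 1
r_xh = [0, -2, 3, 3, 1] (for k = -1, ..., 3)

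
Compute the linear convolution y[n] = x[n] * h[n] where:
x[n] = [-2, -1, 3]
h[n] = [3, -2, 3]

y[n] = sum_k x[k]*h[n-k]. Output length = len(x) + len(h) - 1 = 3 + 3 - 1 = 5.
y[0] = -2*3 = -6
y[1] = -1*3 + -2*-2 = 1
y[2] = 3*3 + -1*-2 + -2*3 = 5
y[3] = 3*-2 + -1*3 = -9
y[4] = 3*3 = 9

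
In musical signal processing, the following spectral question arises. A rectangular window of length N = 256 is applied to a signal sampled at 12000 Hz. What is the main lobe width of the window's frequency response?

For a rectangular window of length N,
the main lobe width in frequency is 2*f_s/N.
= 2*12000/256 = 375/4 Hz
This determines the minimum frequency separation for resolving two sinusoids.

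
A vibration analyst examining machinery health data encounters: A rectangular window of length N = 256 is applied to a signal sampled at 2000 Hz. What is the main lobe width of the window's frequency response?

For a rectangular window of length N,
the main lobe width in frequency is 2*f_s/N.
= 2*2000/256 = 125/8 Hz
This determines the minimum frequency separation for resolving two sinusoids.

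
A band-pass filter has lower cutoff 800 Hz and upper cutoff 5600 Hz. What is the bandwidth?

Bandwidth = f_high - f_low
= 5600 Hz - 800 Hz = 4800 Hz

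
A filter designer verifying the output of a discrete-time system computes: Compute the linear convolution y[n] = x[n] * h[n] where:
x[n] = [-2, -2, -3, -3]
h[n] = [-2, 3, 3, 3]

y[n] = sum_k x[k]*h[n-k]. Output length = len(x) + len(h) - 1 = 4 + 4 - 1 = 7.
y[0] = -2*-2 = 4
y[1] = -2*-2 + -2*3 = -2
y[2] = -3*-2 + -2*3 + -2*3 = -6
y[3] = -3*-2 + -3*3 + -2*3 + -2*3 = -15
y[4] = -3*3 + -3*3 + -2*3 = -24
y[5] = -3*3 + -3*3 = -18
y[6] = -3*3 = -9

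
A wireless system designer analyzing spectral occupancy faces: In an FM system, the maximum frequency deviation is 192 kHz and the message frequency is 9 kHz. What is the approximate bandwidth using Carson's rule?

Carson's rule: BW = 2*(delta_f + f_m)
= 2*(192 + 9) kHz = 402 kHz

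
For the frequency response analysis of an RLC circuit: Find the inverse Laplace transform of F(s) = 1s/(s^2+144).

Standard pair: s/(s^2+w^2) <-> cos(wt)*u(t)
With k=1, w=12: f(t) = cos(12t)*u(t)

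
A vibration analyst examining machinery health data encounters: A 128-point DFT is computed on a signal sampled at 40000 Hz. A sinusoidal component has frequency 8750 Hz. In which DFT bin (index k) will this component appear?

DFT frequency resolution = f_s/N = 40000/128 = 625/2 Hz
Bin index k = f_signal / resolution = 8750 / 625/2 = 28
The signal frequency 8750 Hz falls in DFT bin k = 28.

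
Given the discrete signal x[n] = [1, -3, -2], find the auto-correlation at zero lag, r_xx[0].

The auto-correlation at zero lag r_xx[0] equals the signal energy.
r_xx[0] = sum of x[n]^2 = 1^2 + (-3)^2 + (-2)^2
= 1 + 9 + 4 = 14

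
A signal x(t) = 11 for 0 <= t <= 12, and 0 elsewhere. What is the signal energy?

Energy = integral of |x(t)|^2 dt over the signal duration
= 11^2 * 12 = 121 * 12 = 1452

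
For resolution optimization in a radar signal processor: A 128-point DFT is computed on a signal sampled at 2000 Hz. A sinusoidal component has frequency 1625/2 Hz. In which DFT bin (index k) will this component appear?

DFT frequency resolution = f_s/N = 2000/128 = 125/8 Hz
Bin index k = f_signal / resolution = 1625/2 / 125/8 = 52
The signal frequency 1625/2 Hz falls in DFT bin k = 52.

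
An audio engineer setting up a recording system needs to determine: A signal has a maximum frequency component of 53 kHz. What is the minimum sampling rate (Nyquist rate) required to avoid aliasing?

By the Nyquist-Shannon sampling theorem,
the minimum sampling rate (Nyquist rate) must be at least 2 * f_max.
Nyquist rate = 2 * 53 kHz = 106 kHz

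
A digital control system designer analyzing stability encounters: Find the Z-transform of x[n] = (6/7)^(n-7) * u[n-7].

Time-shifting property: if X(z) = Z{x[n]}, then Z{x[n-d]} = z^(-d) * X(z)
X(z) = z/(z - 6/7) for x[n] = (6/7)^n * u[n]
Z{x[n-7]} = z^(-7) * z/(z - 6/7) = z^(-6)/(z - 6/7)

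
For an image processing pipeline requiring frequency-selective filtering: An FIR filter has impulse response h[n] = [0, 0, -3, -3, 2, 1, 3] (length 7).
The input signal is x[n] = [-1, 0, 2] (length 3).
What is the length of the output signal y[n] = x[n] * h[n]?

For linear convolution, the output length is:
len(y) = len(x) + len(h) - 1 = 3 + 7 - 1 = 9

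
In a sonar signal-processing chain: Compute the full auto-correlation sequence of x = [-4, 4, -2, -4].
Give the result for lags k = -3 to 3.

r_xx[k] = sum_m x[m]*x[m+k], indexed from 0, for k = -3 to 3:
  r_xx[-3] = x[3]*x[0] = 16
  r_xx[-2] = x[2]*x[0] + x[3]*x[1] = -8
  r_xx[-1] = x[1]*x[0] + x[2]*x[1] + x[3]*x[2] = -16
  r_xx[0] = x[0]*x[0] + x[1]*x[1] + x[2]*x[2] + x[3]*x[3] = 52
  r_xx[1] = x[0]*x[1] + x[1]*x[2] + x[2]*x[3] = -16
  r_xx[2] = x[0]*x[2] + x[1]*x[3] = -8
  r_xx[3] = x[0]*x[3] = 16
r_xx = [16, -8, -16, 52, -16, -8, 16]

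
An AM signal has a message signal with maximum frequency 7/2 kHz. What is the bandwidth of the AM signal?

In AM (double-sideband), the bandwidth is twice the message frequency.
BW = 2 * f_m = 2 * 7/2 kHz = 7 kHz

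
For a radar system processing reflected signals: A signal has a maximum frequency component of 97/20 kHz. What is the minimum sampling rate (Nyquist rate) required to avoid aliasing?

By the Nyquist-Shannon sampling theorem,
the minimum sampling rate (Nyquist rate) must be at least 2 * f_max.
Nyquist rate = 2 * 97/20 kHz = 97/10 kHz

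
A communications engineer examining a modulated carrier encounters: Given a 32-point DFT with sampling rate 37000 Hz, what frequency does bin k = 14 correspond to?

The frequency of DFT bin k is: f_k = k * f_s / N
f_14 = 14 * 37000 / 32 = 32375/2 Hz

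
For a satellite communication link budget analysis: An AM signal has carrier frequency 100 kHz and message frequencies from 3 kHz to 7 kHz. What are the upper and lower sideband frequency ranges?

Upper sideband (USB) = fc + [fm_low, fm_high] = 100 + [3, 7] = [103, 107] kHz
Lower sideband (LSB) = fc - [fm_high, fm_low] = 100 - [7, 3] = [93, 97] kHz
Total occupied spectrum: 93 kHz to 107 kHz (plus carrier at 100 kHz)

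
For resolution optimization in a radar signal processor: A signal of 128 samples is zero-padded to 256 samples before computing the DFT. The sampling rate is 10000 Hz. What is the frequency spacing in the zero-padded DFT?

Original DFT: N = 128, resolution = f_s/N = 10000/128 = 625/8 Hz
Zero-padded DFT: N = 256, resolution = f_s/N = 10000/256 = 625/16 Hz
Zero-padding interpolates the spectrum (finer frequency grid)
but does NOT improve the true spectral resolution (ability to resolve close frequencies).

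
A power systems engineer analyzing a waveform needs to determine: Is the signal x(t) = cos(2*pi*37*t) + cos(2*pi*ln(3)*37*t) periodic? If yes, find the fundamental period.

f1 = 37 Hz, f2 = 37*ln(3) Hz
Ratio f2/f1 = ln(3), which is irrational.
Since the frequency ratio is irrational, no common period exists.
The signal is not periodic.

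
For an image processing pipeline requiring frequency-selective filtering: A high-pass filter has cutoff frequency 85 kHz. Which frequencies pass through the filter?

A high-pass filter passes all frequencies above the cutoff frequency 85 kHz and attenuates lower frequencies.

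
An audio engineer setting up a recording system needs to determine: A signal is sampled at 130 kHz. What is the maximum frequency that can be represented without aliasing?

The maximum frequency that can be represented without aliasing
is the Nyquist frequency: f_max = f_s / 2 = 130 kHz / 2 = 65 kHz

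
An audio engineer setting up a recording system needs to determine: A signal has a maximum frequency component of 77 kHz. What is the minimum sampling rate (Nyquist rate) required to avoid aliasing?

By the Nyquist-Shannon sampling theorem,
the minimum sampling rate (Nyquist rate) must be at least 2 * f_max.
Nyquist rate = 2 * 77 kHz = 154 kHz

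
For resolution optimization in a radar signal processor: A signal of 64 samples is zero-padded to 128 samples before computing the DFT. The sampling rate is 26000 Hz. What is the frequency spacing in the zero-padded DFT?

Original DFT: N = 64, resolution = f_s/N = 26000/64 = 1625/4 Hz
Zero-padded DFT: N = 128, resolution = f_s/N = 26000/128 = 1625/8 Hz
Zero-padding interpolates the spectrum (finer frequency grid)
but does NOT improve the true spectral resolution (ability to resolve close frequencies).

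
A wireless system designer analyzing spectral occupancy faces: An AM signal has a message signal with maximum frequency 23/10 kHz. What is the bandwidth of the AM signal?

In AM (double-sideband), the bandwidth is twice the message frequency.
BW = 2 * f_m = 2 * 23/10 kHz = 23/5 kHz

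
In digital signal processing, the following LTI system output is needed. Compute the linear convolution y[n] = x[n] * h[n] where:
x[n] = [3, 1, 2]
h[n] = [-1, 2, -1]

y[n] = sum_k x[k]*h[n-k]. Output length = len(x) + len(h) - 1 = 3 + 3 - 1 = 5.
y[0] = 3*-1 = -3
y[1] = 1*-1 + 3*2 = 5
y[2] = 2*-1 + 1*2 + 3*-1 = -3
y[3] = 2*2 + 1*-1 = 3
y[4] = 2*-1 = -2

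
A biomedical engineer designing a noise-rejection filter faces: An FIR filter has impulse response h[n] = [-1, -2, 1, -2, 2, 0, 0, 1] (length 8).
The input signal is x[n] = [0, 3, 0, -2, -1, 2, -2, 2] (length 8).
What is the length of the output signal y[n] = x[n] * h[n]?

For linear convolution, the output length is:
len(y) = len(x) + len(h) - 1 = 8 + 8 - 1 = 15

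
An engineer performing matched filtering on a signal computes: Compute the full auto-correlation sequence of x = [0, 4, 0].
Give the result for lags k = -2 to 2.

r_xx[k] = sum_m x[m]*x[m+k], indexed from 0, for k = -2 to 2:
  r_xx[-2] = x[2]*x[0] = 0
  r_xx[-1] = x[1]*x[0] + x[2]*x[1] = 0
  r_xx[0] = x[0]*x[0] + x[1]*x[1] + x[2]*x[2] = 16
  r_xx[1] = x[0]*x[1] + x[1]*x[2] = 0
  r_xx[2] = x[0]*x[2] = 0
r_xx = [0, 0, 16, 0, 0]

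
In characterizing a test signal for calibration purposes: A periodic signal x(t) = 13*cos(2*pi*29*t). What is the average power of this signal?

Average power of A*cos(wt) is A^2/2.
P = 13^2 / 2 = 169/2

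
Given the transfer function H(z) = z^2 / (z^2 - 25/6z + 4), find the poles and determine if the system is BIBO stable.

Poles are roots of the denominator: z^2 - 25/6z + 4 = 0.
Quadratic formula: z = [-(-25/6) +/- sqrt((-25/6)^2 - 4*(4))] / 2
Discriminant = 625/36 - 16 = 49/36; sqrt = 7/6.
z = (25/6 +/- 7/6) / 2 => z = 8/3 or z = 3/2.
|p1| = 8/3, |p2| = 3/2.
For BIBO stability, all poles must lie inside the unit circle (|p| < 1).
System is UNSTABLE since at least one |p| >= 1.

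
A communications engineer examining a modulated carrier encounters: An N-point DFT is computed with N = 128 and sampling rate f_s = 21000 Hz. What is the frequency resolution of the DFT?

DFT frequency resolution = f_s / N
= 21000 / 128 = 2625/16 Hz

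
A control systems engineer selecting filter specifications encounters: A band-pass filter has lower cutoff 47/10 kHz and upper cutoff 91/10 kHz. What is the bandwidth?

Bandwidth = f_high - f_low
= 91/10 kHz - 47/10 kHz = 22/5 kHz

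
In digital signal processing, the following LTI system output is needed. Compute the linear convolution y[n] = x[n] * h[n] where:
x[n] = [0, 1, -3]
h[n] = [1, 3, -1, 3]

y[n] = sum_k x[k]*h[n-k]. Output length = len(x) + len(h) - 1 = 3 + 4 - 1 = 6.
y[0] = 0*1 = 0
y[1] = 1*1 + 0*3 = 1
y[2] = -3*1 + 1*3 + 0*-1 = 0
y[3] = -3*3 + 1*-1 + 0*3 = -10
y[4] = -3*-1 + 1*3 = 6
y[5] = -3*3 = -9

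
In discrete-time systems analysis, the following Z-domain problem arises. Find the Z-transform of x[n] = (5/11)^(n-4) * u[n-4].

Time-shifting property: if X(z) = Z{x[n]}, then Z{x[n-d]} = z^(-d) * X(z)
X(z) = z/(z - 5/11) for x[n] = (5/11)^n * u[n]
Z{x[n-4]} = z^(-4) * z/(z - 5/11) = z^(-3)/(z - 5/11)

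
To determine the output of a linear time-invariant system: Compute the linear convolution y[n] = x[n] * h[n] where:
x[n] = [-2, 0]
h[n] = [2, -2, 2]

y[n] = sum_k x[k]*h[n-k]. Output length = len(x) + len(h) - 1 = 2 + 3 - 1 = 4.
y[0] = -2*2 = -4
y[1] = 0*2 + -2*-2 = 4
y[2] = 0*-2 + -2*2 = -4
y[3] = 0*2 = 0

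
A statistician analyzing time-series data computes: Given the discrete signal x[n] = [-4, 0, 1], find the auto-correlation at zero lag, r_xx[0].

The auto-correlation at zero lag r_xx[0] equals the signal energy.
r_xx[0] = sum of x[n]^2 = (-4)^2 + 0^2 + 1^2
= 16 + 0 + 1 = 17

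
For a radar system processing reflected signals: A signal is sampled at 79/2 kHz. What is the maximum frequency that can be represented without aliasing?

The maximum frequency that can be represented without aliasing
is the Nyquist frequency: f_max = f_s / 2 = 79/2 kHz / 2 = 79/4 kHz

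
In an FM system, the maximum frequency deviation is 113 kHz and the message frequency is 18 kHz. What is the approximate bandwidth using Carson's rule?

Carson's rule: BW = 2*(delta_f + f_m)
= 2*(113 + 18) kHz = 262 kHz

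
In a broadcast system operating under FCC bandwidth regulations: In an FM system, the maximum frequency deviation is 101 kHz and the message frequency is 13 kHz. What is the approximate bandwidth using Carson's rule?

Carson's rule: BW = 2*(delta_f + f_m)
= 2*(101 + 13) kHz = 228 kHz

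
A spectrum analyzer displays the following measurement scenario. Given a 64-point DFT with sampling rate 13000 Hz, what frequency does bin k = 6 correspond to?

The frequency of DFT bin k is: f_k = k * f_s / N
f_6 = 6 * 13000 / 64 = 4875/4 Hz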